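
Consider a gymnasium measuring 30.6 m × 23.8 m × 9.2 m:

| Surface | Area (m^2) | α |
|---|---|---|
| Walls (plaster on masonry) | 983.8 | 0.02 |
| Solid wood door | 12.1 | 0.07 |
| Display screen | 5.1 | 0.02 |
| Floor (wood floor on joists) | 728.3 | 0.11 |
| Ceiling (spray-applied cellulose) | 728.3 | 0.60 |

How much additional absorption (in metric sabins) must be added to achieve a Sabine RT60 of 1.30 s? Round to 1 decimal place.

292.1 sabins

Summing Sᵢαᵢ: 19.676 + 0.847 + 0.102 + 80.113 + 436.980 → A₁ = 537.718 sabins.
Target A₂ = 0.161·6700.176/1.30 = 829.791 sabins (V = 6700.176 m³).
Shortfall: 829.791 − 537.718 = 292.1 sabins.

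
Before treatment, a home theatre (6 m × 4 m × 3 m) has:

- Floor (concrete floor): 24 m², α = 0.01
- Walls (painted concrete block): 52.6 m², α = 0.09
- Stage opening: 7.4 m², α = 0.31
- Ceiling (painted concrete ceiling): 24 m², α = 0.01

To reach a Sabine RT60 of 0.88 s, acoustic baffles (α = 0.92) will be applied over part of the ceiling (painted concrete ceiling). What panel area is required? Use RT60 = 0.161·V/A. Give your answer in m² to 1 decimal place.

A₁ = Σ Sᵢαᵢ = 24*0.01 + 52.6*0.09 + 7.4*0.31 + 24*0.01 = 7.508 sabins.
Required A₂ = 0.161·72/0.88 = 13.173 sabins.
ΔA needed = 13.173 − 7.508 = 5.665 sabins.
Net gain per m²: Δα = 0.92 − 0.01 = 0.91.
Area = ΔA/Δα = 5.665/0.91 = 6.2 m².

6.2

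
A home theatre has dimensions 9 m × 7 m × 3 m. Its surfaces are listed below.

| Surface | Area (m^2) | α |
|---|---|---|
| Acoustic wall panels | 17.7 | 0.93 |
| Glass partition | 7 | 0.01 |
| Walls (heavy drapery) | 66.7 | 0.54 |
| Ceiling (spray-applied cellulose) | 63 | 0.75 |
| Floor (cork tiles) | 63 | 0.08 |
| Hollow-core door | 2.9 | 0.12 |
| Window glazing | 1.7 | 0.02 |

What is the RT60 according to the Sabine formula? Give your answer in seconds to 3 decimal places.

Total absorption A = 17.7*0.93 + 7*0.01 + 66.7*0.54 + 63*0.75 + 63*0.08 + 2.9*0.12 + 1.7*0.02
  = 16.461 + 0.070 + 36.018 + 47.250 + 5.040 + 0.348 + 0.034 = 105.221 m^2 sabins.
Room volume: 189 m³.
Sabine: RT60 = 0.161 × 189 / 105.221 = 0.289 s.

0.289 seconds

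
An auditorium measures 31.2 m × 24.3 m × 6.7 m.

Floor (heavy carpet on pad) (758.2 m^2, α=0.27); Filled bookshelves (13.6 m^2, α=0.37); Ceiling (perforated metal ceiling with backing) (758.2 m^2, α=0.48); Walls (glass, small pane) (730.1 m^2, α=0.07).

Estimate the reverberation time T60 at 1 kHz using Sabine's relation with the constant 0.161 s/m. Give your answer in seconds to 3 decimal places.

Summing Sᵢαᵢ: 204.714 + 5.032 + 363.936 + 51.107 → A = 624.789 sabins.
V = 31.2·24.3·6.7 = 5079.672 m³.
RT60 = 0.161 · V / A = 0.161 × 5079.672 / 624.789 = 1.309 s.

1.309 seconds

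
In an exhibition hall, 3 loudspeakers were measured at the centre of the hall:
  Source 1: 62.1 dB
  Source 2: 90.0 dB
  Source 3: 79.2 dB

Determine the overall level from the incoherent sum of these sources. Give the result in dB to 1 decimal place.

Converting to relative power and adding: 10^(62.1/10) + 10^(90.0/10) + 10^(79.2/10) = 1.085e+09.
L_total = 10·log₁₀(1.085e+09) = 90.4 dB.

90.4 dB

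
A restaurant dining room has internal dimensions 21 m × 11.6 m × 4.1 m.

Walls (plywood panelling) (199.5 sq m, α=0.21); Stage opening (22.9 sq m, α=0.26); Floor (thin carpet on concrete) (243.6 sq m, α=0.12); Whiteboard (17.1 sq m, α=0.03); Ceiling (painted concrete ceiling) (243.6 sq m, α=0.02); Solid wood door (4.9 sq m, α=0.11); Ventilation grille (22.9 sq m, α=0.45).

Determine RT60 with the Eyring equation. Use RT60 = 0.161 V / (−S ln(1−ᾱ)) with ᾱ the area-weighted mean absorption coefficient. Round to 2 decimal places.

1.61 s

S = Σ Sᵢ = 754.5 sq m.
Absorption A = 199.5·0.21 + 22.9·0.26 + 243.6·0.12 + 17.1·0.03 + 243.6·0.02 + 4.9·0.11 + 22.9·0.45 = 93.310 sabins.
ᾱ = 93.310 / 754.5 = 0.1237.
Eyring denominator: −S ln(1−ᾱ) = 99.629.
V = 21 × 11.6 × 4.1 = 998.76 m³.
T = 0.161·V/[−S·ln(1−ᾱ)] = 0.161·998.76/99.629 = 1.61 s.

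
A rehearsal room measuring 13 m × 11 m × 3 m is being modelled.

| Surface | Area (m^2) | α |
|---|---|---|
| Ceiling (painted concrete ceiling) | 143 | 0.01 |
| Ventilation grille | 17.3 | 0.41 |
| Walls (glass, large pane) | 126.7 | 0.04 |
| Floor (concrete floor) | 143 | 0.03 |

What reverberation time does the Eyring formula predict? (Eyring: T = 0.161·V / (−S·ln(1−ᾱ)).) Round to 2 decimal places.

S = Σ Sᵢ = 430.0 m^2.
Σ(Sᵢαᵢ) = 143×0.01 + 17.3×0.41 + 126.7×0.04 + 143×0.03 = 17.881.
ᾱ = 17.881 / 430.0 = 0.0416.
Eyring denominator: −S ln(1−ᾱ) = 18.271.
V = 13 × 11 × 3 = 429 m³.
T = 0.161·V/[−S·ln(1−ᾱ)] = 0.161·429/18.271 = 3.78 s.

3.78 seconds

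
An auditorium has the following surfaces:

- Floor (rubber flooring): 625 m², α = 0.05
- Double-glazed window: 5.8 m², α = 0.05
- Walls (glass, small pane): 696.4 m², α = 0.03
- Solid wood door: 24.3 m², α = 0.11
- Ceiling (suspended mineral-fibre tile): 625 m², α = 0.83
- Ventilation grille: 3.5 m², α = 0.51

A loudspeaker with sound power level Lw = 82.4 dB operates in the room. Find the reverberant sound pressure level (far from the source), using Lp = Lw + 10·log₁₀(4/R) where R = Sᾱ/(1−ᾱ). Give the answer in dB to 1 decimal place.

59.3 dB

A = 575.640 sabins; S = 1980.0 m².
ᾱ = 0.2907, so room constant R = A/(1−ᾱ) = 811.561 m².
Lp = Lw + 10 log₁₀(4/R) = 82.4 -23.07 = 59.3 dB.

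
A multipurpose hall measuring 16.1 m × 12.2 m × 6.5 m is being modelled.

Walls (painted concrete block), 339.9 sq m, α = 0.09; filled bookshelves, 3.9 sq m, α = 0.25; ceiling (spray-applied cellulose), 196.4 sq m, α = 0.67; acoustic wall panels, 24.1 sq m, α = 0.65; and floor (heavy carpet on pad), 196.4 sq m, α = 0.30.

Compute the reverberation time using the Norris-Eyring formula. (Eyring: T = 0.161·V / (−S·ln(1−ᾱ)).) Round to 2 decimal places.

Total surface area S = 339.9 + 3.9 + 196.4 + 24.1 + 196.4 = 760.7 sq m.
Absorption A = 339.9·0.09 + 3.9·0.25 + 196.4·0.67 + 24.1·0.65 + 196.4·0.30 = 237.739 sabins.
ᾱ = 237.739 / 760.7 = 0.3125.
Eyring denominator: −S ln(1−ᾱ) = 285.029.
V = 16.1 × 12.2 × 6.5 = 1276.73 m³.
T = 0.161·V/[−S·ln(1−ᾱ)] = 0.161·1276.73/285.029 = 0.72 s.

0.72 s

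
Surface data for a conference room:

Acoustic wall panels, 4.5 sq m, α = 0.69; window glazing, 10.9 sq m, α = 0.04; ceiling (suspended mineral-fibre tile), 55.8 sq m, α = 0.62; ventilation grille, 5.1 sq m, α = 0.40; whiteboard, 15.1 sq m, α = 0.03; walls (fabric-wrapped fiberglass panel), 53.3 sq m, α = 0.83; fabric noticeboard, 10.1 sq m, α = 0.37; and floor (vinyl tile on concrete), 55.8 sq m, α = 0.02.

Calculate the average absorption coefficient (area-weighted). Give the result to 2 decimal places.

Total surface area S = 210.6 sq m.
A = 4.5×0.69 + 10.9×0.04 + 55.8×0.62 + 5.1×0.40 + 15.1×0.03 + 53.3×0.83 + 10.1×0.37 + 55.8×0.02 = 89.722 sabins.
ᾱ = 89.722 / 210.6 = 0.43.

0.43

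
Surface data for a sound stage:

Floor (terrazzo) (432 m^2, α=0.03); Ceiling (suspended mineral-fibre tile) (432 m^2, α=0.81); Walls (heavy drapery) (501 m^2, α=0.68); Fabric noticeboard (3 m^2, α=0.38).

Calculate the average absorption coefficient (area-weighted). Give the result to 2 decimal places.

Total surface area S = 1368.0 m^2.
A = 432×0.03 + 432×0.81 + 501×0.68 + 3×0.38 = 704.700 sabins.
ᾱ = 704.700 / 1368.0 = 0.52.

0.52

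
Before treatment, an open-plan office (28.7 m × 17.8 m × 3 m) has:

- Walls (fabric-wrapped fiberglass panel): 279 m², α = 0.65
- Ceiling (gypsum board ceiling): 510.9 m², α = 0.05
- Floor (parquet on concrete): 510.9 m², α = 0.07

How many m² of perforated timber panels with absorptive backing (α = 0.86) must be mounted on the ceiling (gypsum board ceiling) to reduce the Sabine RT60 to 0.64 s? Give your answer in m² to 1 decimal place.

176.4

Equivalent absorption area: A₁ = 279×0.65 + 510.9×0.05 + 510.9×0.07 = 242.658 m².
Required A₂ = 0.161·1532.58/0.64 = 385.540 sabins.
ΔA needed = 385.540 − 242.658 = 142.882 sabins.
Net gain per m²: Δα = 0.86 − 0.05 = 0.81.
Area = ΔA/Δα = 142.882/0.81 = 176.4 m².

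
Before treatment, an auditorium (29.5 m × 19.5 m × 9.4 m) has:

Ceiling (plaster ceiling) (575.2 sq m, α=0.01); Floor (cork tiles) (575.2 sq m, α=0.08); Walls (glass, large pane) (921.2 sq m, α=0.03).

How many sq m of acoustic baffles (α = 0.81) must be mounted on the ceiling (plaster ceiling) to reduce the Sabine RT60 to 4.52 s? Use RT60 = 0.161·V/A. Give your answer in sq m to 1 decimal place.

Total absorption A₁ = 575.2*0.01 + 575.2*0.08 + 921.2*0.03
  = 5.752 + 46.016 + 27.636 = 79.404 sq m sabins.
V = 5407.35 m³. Target absorption A₂ = 0.161 × 5407.35 / 4.52 = 192.607 sabins.
Absorption to add: 192.607 − 79.404 = 113.203 sabins.
Net gain per sq m: Δα = 0.81 − 0.01 = 0.80.
Area = ΔA/Δα = 113.203/0.80 = 141.5 sq m.

141.5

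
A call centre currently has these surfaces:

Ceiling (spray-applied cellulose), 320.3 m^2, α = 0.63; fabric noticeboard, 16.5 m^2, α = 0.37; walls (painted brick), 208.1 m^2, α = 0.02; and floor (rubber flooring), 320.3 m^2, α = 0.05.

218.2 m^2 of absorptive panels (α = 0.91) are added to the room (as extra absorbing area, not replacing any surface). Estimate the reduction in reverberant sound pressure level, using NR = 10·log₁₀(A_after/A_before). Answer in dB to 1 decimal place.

2.7 dB

A_before = Σ Sᵢαᵢ = 320.3×0.63 + 16.5×0.37 + 208.1×0.02 + 320.3×0.05 = 228.071 sabins.
Added absorption = 218.2 × 0.91 = 198.562 sabins.
New total A_after = 426.633 sabins.
Reduction = 10 log₁₀(A_after/A_before) = 10 log₁₀(1.8706) = 2.7 dB.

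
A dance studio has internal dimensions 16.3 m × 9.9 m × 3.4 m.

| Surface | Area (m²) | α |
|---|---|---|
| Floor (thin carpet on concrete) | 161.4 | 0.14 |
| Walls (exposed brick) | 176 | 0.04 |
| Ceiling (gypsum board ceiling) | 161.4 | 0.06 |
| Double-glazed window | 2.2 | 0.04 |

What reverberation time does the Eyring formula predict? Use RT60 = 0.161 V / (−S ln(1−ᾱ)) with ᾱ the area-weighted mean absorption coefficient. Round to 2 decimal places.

2.15 s

S = Σ Sᵢ = 501.0 m².
Absorption A = 161.4×0.14 + 176×0.04 + 161.4×0.06 + 2.2×0.04 = 39.408 sabins.
Mean coefficient ᾱ = A/S = 0.0787.
Eyring denominator: −S ln(1−ᾱ) = 41.067.
V = 16.3 × 9.9 × 3.4 = 548.658 m³.
RT60 = 0.161 × 548.658 / 41.067 = 2.15 s.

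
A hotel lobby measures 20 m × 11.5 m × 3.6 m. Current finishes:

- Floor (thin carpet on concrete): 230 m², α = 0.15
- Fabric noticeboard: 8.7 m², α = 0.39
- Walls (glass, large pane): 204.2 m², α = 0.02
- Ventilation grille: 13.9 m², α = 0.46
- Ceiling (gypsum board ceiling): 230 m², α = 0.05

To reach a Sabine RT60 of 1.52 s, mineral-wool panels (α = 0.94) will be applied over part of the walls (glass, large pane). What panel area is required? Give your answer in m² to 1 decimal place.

Total absorption A₁ = 230×0.15 + 8.7×0.39 + 204.2×0.02 + 13.9×0.46 + 230×0.05
  = 34.500 + 3.393 + 4.084 + 6.394 + 11.500 = 59.871 m² sabins.
V = 828 m³. Target absorption A₂ = 0.161 × 828 / 1.52 = 87.703 sabins.
ΔA needed = 87.703 − 59.871 = 27.832 sabins.
Each m² of panel replacing the walls (glass, large pane) adds (0.94 − 0.02) = 0.92 sabins.
Area = ΔA/Δα = 27.832/0.92 = 30.3 m².

30.3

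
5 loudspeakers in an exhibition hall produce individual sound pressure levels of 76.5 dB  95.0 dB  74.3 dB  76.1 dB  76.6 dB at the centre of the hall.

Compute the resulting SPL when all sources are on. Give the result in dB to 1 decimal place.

95.2 dB

Converting to relative power and adding: 10^(76.5/10) + 10^(95.0/10) + 10^(74.3/10) + 10^(76.1/10) + 10^(76.6/10) = 3.32e+09.
L_total = 10·log₁₀(3.32e+09) = 95.2 dB.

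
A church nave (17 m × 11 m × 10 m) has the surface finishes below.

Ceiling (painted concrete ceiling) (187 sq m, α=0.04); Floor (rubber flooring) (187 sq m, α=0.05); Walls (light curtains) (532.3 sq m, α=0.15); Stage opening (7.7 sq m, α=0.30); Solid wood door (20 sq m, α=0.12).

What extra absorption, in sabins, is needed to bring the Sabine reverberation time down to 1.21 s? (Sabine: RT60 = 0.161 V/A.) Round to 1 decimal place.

A₁ = Σ Sᵢαᵢ = 187×0.04 + 187×0.05 + 532.3×0.15 + 7.7×0.30 + 20×0.12 = 101.385 sabins.
Target A₂ = 0.161·1870/1.21 = 248.818 sabins (V = 1870 m³).
Shortfall: 248.818 − 101.385 = 147.4 sabins.

147.4 sabins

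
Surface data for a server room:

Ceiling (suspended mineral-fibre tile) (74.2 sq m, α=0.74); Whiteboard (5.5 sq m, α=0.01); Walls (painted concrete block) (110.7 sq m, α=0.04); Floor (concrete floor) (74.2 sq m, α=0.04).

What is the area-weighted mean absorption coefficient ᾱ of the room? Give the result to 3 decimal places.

0.236

Total surface area S = 264.6 sq m.
Σ(Sᵢαᵢ) = 74.2*0.74 + 5.5*0.01 + 110.7*0.04 + 74.2*0.04 = 62.359.
ᾱ = 62.359 / 264.6 = 0.236.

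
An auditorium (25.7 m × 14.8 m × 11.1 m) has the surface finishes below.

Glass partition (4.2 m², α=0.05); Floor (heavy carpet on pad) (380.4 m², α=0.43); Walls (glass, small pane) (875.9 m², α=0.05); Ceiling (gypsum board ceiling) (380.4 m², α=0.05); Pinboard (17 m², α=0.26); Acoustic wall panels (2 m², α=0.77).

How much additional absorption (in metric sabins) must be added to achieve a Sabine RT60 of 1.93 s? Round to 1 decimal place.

119.6 sabins

A₁ = Σ Sᵢαᵢ = 4.2*0.05 + 380.4*0.43 + 875.9*0.05 + 380.4*0.05 + 17*0.26 + 2*0.77 = 232.557 sabins.
Target A₂ = 0.161·4221.996/1.93 = 352.198 sabins (V = 4221.996 m³).
Additional absorption ΔA = 352.198 − 232.557 = 119.6 sabins.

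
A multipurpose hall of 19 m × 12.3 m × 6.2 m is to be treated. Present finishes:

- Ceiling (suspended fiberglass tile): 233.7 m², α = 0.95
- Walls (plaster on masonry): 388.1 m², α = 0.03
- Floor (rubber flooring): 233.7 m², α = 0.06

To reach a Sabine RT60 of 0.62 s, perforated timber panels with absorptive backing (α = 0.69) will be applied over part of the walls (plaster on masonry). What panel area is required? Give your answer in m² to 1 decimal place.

194.8

Equivalent absorption area: A₁ = 233.7·0.95 + 388.1·0.03 + 233.7·0.06 = 247.680 m².
V = 1448.94 m³. Target absorption A₂ = 0.161 × 1448.94 / 0.62 = 376.257 sabins.
ΔA needed = 376.257 − 247.680 = 128.577 sabins.
Each m² of panel replacing the walls (plaster on masonry) adds (0.69 − 0.03) = 0.66 sabins.
Panel area = 128.577 / 0.66 = 194.8 m².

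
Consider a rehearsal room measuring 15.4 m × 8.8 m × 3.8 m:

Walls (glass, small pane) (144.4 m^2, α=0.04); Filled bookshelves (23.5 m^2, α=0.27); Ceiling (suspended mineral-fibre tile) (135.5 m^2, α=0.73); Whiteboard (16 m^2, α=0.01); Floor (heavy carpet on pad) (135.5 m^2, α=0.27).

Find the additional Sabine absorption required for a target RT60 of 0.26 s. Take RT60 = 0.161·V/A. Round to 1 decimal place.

A₁ = Σ Sᵢαᵢ = 144.4×0.04 + 23.5×0.27 + 135.5×0.73 + 16×0.01 + 135.5×0.27 = 147.781 sabins.
V = 514.976 m³. Required absorption A₂ = 0.161 × 514.976 / 0.26 = 318.889 sabins.
Shortfall: 318.889 − 147.781 = 171.1 sabins.

171.1 sabins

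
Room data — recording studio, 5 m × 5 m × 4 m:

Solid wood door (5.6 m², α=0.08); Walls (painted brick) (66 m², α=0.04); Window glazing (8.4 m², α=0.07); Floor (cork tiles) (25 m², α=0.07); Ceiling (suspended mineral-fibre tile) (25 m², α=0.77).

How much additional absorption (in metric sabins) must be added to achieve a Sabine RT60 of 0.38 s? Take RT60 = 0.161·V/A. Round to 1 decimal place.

17.7 sabins

Summing Sᵢαᵢ: 0.448 + 2.640 + 0.588 + 1.750 + 19.250 → A₁ = 24.676 sabins.
V = 100 m³. Required absorption A₂ = 0.161 × 100 / 0.38 = 42.368 sabins.
ΔA = A₂ − A₁ = 42.368 − 24.676 = 17.7 sabins.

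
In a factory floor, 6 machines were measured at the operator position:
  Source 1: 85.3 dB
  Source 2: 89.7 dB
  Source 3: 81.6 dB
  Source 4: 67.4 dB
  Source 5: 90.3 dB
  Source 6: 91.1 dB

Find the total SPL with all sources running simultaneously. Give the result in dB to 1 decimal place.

95.8 dB

Sum in the linear (power) domain: Σ 10^(Lᵢ/10) = 10^(85.3/10) + 10^(89.7/10) + 10^(81.6/10) + 10^(67.4/10) + 10^(90.3/10) + 10^(91.1/10) = 3.782e+09.
Combined level = 10 log₁₀(3.782e+09) = 95.8 dB.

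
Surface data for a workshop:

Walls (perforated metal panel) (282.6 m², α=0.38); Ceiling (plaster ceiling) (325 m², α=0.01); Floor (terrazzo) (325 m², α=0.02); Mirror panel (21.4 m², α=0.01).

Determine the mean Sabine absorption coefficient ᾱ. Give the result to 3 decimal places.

0.123

Total surface area S = 954.0 m².
Σ(Sᵢαᵢ) = 282.6*0.38 + 325*0.01 + 325*0.02 + 21.4*0.01 = 117.352.
ᾱ = 117.352 / 954.0 = 0.123.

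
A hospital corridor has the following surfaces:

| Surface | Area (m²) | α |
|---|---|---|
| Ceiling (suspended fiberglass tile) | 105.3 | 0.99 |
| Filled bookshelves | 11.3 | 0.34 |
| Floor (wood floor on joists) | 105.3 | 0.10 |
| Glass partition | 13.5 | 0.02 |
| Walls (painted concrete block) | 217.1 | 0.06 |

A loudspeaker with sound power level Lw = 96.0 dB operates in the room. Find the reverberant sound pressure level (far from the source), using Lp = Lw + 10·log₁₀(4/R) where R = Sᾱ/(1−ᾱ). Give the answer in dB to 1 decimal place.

79.3 dB

A = 131.915 sabins; S = 452.5 m².
ᾱ = 131.915/452.5 = 0.2915; R = Sᾱ/(1−ᾱ) = 131.915/(1−0.2915) = 186.189 m².
Lp = Lw + 10 log₁₀(4/R) = 96.0 -16.68 = 79.3 dB.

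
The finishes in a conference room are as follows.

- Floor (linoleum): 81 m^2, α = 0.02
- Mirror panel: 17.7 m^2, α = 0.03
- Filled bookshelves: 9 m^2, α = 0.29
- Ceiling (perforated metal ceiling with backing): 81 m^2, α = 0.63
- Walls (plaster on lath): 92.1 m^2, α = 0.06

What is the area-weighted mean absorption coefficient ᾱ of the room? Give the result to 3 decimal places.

S = Σ Sᵢ = 81 + 17.7 + 9 + 81 + 92.1 = 280.8 m^2.
Σ(Sᵢαᵢ) = 81*0.02 + 17.7*0.03 + 9*0.29 + 81*0.63 + 92.1*0.06 = 61.317.
ᾱ = 61.317 / 280.8 = 0.218.

0.218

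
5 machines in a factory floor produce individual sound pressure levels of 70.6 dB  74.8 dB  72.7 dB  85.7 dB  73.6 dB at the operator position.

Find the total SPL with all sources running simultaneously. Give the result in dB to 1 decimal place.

86.6 dB

Sum in the linear (power) domain: Σ 10^(Lᵢ/10) = 10^(70.6/10) + 10^(74.8/10) + 10^(72.7/10) + 10^(85.7/10) + 10^(73.6/10) = 4.547e+08.
L_total = 10·log₁₀(4.547e+08) = 86.6 dB.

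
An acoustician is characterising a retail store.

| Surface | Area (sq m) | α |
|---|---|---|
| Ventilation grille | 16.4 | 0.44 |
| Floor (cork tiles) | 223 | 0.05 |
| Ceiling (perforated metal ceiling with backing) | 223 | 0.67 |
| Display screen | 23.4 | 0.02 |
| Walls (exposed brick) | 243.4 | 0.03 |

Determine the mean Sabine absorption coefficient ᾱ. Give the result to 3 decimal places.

0.241

Total surface area S = 729.2 sq m.
Σ(Sᵢαᵢ) = 16.4·0.44 + 223·0.05 + 223·0.67 + 23.4·0.02 + 243.4·0.03 = 175.546.
ᾱ = A/S = 0.241.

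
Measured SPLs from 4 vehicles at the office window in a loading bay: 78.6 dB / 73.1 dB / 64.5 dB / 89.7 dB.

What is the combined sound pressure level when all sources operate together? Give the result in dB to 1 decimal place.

Converting to relative power and adding: 10^(78.6/10) + 10^(73.1/10) + 10^(64.5/10) + 10^(89.7/10) = 1.029e+09.
Combined level = 10 log₁₀(1.029e+09) = 90.1 dB.

90.1 dB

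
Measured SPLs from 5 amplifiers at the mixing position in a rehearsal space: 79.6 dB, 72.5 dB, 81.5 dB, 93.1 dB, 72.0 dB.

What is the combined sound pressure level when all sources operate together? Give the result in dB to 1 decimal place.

93.6 dB

Converting to relative power and adding: 10^(79.6/10) + 10^(72.5/10) + 10^(81.5/10) + 10^(93.1/10) + 10^(72.0/10) = 2.308e+09.
Back to dB: 10·log₁₀ Σ = 93.6 dB.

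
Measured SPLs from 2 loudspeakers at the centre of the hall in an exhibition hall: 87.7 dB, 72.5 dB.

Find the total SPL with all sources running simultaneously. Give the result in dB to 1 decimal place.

Sum in the linear (power) domain: Σ 10^(Lᵢ/10) = 10^(87.7/10) + 10^(72.5/10) = 6.066e+08.
L_total = 10·log₁₀(6.066e+08) = 87.8 dB.

87.8 dB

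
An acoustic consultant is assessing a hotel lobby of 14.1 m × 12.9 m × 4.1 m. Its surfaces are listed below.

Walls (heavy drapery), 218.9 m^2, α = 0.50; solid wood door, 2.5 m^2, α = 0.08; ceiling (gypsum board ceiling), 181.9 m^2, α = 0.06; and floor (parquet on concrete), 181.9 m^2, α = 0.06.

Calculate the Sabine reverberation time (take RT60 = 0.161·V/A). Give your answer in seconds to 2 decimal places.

0.91 s

Total absorption A = 218.9*0.50 + 2.5*0.08 + 181.9*0.06 + 181.9*0.06
  = 109.450 + 0.200 + 10.914 + 10.914 = 131.478 m^2 sabins.
Volume V = 14.1 × 12.9 × 4.1 = 745.749 m³.
T = 0.161 V/A = 0.161·745.749/131.478 = 0.91 s.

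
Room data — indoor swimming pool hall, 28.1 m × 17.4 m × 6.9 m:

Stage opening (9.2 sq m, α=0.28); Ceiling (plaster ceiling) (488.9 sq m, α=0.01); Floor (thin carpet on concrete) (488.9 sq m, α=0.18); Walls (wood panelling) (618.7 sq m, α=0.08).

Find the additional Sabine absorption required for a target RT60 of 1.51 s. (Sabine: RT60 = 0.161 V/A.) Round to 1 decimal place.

214.7 sabins

Total absorption A₁ = 9.2·0.28 + 488.9·0.01 + 488.9·0.18 + 618.7·0.08
  = 2.576 + 4.889 + 88.002 + 49.496 = 144.963 sq m sabins.
Target A₂ = 0.161·3373.686/1.51 = 359.711 sabins (V = 3373.686 m³).
Shortfall: 359.711 − 144.963 = 214.7 sabins.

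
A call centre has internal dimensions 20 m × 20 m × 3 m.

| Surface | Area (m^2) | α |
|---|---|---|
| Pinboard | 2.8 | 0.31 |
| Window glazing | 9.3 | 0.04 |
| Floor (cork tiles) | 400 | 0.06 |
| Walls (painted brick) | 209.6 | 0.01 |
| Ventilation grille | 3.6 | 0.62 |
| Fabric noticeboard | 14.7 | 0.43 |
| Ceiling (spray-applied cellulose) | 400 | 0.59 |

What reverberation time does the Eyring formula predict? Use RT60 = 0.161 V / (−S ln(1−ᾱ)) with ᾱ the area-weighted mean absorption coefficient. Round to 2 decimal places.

Total surface area S = 2.8 + 9.3 + 400 + 209.6 + 3.6 + 14.7 + 400 = 1040.0 m^2.
Σ(Sᵢαᵢ) = 2.8·0.31 + 9.3·0.04 + 400·0.06 + 209.6·0.01 + 3.6·0.62 + 14.7·0.43 + 400·0.59 = 271.889.
ᾱ = 271.889 / 1040.0 = 0.2614.
Eyring denominator: −S ln(1−ᾱ) = 315.119.
V = 20 × 20 × 3 = 1200 m³.
RT60 = 0.161 × 1200 / 315.119 = 0.61 s.

0.61 seconds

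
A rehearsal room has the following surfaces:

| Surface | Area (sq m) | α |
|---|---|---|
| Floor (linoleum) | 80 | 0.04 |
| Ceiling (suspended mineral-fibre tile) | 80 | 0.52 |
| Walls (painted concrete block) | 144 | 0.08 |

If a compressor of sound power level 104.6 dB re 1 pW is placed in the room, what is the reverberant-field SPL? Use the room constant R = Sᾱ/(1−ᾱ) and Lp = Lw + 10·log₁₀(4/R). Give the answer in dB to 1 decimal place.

Σ(Sᵢαᵢ) = 80·0.04 + 80·0.52 + 144·0.08 = 56.320; total area S = 304.0 sq m.
ᾱ = 56.320/304.0 = 0.1853; R = Sᾱ/(1−ᾱ) = 56.320/(1−0.1853) = 69.130 sq m.
Lp = Lw + 10 log₁₀(4/R) = 104.6 -12.38 = 92.2 dB.

92.2 dB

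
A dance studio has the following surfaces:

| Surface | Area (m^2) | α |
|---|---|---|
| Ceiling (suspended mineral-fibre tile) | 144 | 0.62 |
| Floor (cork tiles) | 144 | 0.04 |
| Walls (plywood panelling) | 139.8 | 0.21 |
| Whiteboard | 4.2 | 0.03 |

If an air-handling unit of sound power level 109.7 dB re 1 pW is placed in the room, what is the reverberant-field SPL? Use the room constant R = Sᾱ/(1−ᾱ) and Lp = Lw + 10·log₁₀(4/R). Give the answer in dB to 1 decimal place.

93.3 dB

Σ(Sᵢαᵢ) = 144·0.62 + 144·0.04 + 139.8·0.21 + 4.2·0.03 = 124.524; total area S = 432.0 m^2.
ᾱ = 124.524/432.0 = 0.2883; R = Sᾱ/(1−ᾱ) = 124.524/(1−0.2883) = 174.967 m^2.
Lp = 109.7 + 10·log₁₀(4/174.967) = 109.7 + (-16.41) = 93.3 dB.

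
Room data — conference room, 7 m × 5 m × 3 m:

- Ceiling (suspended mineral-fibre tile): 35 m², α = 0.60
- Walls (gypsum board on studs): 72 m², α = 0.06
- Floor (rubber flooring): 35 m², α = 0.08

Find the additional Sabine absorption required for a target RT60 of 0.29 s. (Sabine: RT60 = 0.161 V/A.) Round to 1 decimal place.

30.2 sabins

Equivalent absorption area: A₁ = 35×0.60 + 72×0.06 + 35×0.08 = 28.120 m².
Target A₂ = 0.161·105/0.29 = 58.293 sabins (V = 105 m³).
ΔA = A₂ − A₁ = 58.293 − 28.120 = 30.2 sabins.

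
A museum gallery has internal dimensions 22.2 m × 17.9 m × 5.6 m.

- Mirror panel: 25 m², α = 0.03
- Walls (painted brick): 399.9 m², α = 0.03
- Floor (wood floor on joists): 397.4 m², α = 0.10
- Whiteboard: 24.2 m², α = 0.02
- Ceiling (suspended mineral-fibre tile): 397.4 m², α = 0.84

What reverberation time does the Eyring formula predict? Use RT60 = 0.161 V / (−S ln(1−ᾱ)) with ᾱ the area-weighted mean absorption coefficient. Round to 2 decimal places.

Total surface area S = 25 + 399.9 + 397.4 + 24.2 + 397.4 = 1243.9 m².
Σ(Sᵢαᵢ) = 25×0.03 + 399.9×0.03 + 397.4×0.10 + 24.2×0.02 + 397.4×0.84 = 386.787.
Mean coefficient ᾱ = A/S = 0.3109.
Eyring denominator: −S ln(1−ᾱ) = 463.190.
V = 22.2 × 17.9 × 5.6 = 2225.328 m³.
RT60 = 0.161 × 2225.328 / 463.190 = 0.77 s.

0.77 s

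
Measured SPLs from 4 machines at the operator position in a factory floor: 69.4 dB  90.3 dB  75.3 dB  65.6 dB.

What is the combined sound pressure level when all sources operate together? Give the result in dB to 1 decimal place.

90.5 dB

Converting to relative power and adding: 10^(69.4/10) + 10^(90.3/10) + 10^(75.3/10) + 10^(65.6/10) = 1.118e+09.
Combined level = 10 log₁₀(1.118e+09) = 90.5 dB.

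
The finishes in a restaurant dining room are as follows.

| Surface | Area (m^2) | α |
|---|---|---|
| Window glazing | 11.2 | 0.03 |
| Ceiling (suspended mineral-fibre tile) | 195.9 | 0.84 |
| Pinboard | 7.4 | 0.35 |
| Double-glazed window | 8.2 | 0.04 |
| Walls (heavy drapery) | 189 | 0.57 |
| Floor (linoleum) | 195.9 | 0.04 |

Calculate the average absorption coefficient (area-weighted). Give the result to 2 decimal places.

0.47

S = Σ Sᵢ = 11.2 + 195.9 + 7.4 + 8.2 + 189 + 195.9 = 607.6 m^2.
Weighted sum Σ Sα = 283.376.
ᾱ = A/S = 0.47.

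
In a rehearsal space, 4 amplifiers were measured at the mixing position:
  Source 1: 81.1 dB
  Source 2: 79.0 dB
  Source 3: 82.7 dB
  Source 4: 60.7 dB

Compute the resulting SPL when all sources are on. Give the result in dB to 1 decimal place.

Converting to relative power and adding: 10^(81.1/10) + 10^(79.0/10) + 10^(82.7/10) + 10^(60.7/10) = 3.956e+08.
Combined level = 10 log₁₀(3.956e+08) = 86.0 dB.

86.0 dB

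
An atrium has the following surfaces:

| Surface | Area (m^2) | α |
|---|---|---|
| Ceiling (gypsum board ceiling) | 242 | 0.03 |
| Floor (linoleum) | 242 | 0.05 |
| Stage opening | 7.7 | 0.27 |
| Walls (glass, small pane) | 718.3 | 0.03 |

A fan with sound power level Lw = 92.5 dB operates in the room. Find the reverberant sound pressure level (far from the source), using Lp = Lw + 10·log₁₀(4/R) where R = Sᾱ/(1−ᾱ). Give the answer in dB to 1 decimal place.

82.0 dB

Σ(Sᵢαᵢ) = 242·0.03 + 242·0.05 + 7.7·0.27 + 718.3·0.03 = 42.988; total area S = 1210.0 m^2.
ᾱ = 42.988/1210.0 = 0.0355; R = Sᾱ/(1−ᾱ) = 42.988/(1−0.0355) = 44.570 m^2.
Lp = 92.5 + 10·log₁₀(4/44.570) = 92.5 + (-10.47) = 82.0 dB.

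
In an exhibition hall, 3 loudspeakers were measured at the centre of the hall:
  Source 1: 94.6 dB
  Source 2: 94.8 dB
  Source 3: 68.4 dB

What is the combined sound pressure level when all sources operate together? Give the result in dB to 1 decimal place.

97.7 dB

Converting to relative power and adding: 10^(94.6/10) + 10^(94.8/10) + 10^(68.4/10) = 5.911e+09.
Back to dB: 10·log₁₀ Σ = 97.7 dB.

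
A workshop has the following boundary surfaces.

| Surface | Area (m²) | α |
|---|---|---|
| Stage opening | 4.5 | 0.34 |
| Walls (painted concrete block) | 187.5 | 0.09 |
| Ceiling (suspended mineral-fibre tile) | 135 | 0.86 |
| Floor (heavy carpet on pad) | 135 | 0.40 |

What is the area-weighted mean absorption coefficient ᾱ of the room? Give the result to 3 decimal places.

Total surface area S = 462.0 m².
Weighted sum Σ Sα = 188.505.
ᾱ = 188.505 / 462.0 = 0.408.

0.408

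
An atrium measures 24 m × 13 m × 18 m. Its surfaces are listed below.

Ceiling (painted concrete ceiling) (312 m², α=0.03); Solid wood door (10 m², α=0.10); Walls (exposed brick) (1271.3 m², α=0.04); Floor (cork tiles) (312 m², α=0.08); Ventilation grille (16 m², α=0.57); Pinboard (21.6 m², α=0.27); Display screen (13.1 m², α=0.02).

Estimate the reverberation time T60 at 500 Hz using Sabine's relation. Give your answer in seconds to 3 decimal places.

8.918 s

Summing Sᵢαᵢ: 9.360 + 1.000 + 50.852 + 24.960 + 9.120 + 5.832 + 0.262 → A = 101.386 sabins.
Room volume: 5616 m³.
T = 0.161 V/A = 0.161·5616/101.386 = 8.918 s.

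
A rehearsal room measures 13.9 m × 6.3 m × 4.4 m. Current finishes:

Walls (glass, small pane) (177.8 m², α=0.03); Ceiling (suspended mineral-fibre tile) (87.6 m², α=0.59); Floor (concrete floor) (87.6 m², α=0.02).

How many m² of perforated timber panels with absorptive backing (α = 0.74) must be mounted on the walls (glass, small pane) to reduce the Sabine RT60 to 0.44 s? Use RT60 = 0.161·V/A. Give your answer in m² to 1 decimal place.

115.8

A₁ = Σ Sᵢαᵢ = 177.8×0.03 + 87.6×0.59 + 87.6×0.02 = 58.770 sabins.
V = 385.308 m³. Target absorption A₂ = 0.161 × 385.308 / 0.44 = 140.988 sabins.
Absorption to add: 140.988 − 58.770 = 82.218 sabins.
Net gain per m²: Δα = 0.74 − 0.03 = 0.71.
Area = ΔA/Δα = 82.218/0.71 = 115.8 m².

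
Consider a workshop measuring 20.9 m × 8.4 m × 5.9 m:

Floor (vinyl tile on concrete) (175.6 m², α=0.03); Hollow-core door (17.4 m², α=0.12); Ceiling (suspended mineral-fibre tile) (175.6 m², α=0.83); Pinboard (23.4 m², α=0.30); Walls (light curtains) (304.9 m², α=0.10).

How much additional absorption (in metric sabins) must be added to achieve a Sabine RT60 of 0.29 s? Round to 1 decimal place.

384.4 sabins

Total absorption A₁ = 175.6·0.03 + 17.4·0.12 + 175.6·0.83 + 23.4·0.30 + 304.9·0.10
  = 5.268 + 2.088 + 145.748 + 7.020 + 30.490 = 190.614 m² sabins.
V = 1035.804 m³. Required absorption A₂ = 0.161 × 1035.804 / 0.29 = 575.050 sabins.
ΔA = A₂ − A₁ = 575.050 − 190.614 = 384.4 sabins.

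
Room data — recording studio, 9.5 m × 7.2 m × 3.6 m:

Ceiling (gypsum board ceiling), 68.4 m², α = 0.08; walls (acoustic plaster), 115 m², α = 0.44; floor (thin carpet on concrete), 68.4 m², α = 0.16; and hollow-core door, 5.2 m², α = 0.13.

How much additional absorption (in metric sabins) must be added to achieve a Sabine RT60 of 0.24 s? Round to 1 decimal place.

97.5 sabins

Total absorption A₁ = 68.4*0.08 + 115*0.44 + 68.4*0.16 + 5.2*0.13
  = 5.472 + 50.600 + 10.944 + 0.676 = 67.692 m² sabins.
Target A₂ = 0.161·246.24/0.24 = 165.186 sabins (V = 246.24 m³).
Shortfall: 165.186 − 67.692 = 97.5 sabins.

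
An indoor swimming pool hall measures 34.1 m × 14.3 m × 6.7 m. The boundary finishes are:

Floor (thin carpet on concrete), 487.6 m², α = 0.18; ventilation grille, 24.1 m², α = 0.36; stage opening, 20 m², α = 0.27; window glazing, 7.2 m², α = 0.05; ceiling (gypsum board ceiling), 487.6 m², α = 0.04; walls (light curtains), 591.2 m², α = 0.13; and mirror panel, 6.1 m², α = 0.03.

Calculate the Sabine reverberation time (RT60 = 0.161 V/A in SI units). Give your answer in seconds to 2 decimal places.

2.65 seconds

A = Σ Sᵢαᵢ = 487.6·0.18 + 24.1·0.36 + 20·0.27 + 7.2·0.05 + 487.6·0.04 + 591.2·0.13 + 6.1·0.03 = 198.747 sabins.
Volume V = 34.1 × 14.3 × 6.7 = 3267.121 m³.
T = 0.161 V/A = 0.161·3267.121/198.747 = 2.65 s.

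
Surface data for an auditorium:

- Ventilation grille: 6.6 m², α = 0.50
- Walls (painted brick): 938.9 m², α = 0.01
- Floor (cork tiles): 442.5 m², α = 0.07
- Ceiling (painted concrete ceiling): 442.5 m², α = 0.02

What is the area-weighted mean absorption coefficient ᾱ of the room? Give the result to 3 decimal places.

0.029

S = Σ Sᵢ = 6.6 + 938.9 + 442.5 + 442.5 = 1830.5 m².
Weighted sum Σ Sα = 52.514.
ᾱ = A/S = 0.029.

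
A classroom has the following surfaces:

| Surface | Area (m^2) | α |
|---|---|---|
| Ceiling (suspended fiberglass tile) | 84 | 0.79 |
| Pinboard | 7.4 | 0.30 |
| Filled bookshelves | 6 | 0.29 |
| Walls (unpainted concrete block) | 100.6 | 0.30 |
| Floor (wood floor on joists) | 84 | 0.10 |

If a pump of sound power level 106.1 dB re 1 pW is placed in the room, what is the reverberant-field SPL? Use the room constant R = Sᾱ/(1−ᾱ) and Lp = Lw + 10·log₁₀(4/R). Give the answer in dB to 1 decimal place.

89.6 dB

A = 108.900 sabins; S = 282.0 m^2.
ᾱ = 108.900/282.0 = 0.3862; R = Sᾱ/(1−ᾱ) = 108.900/(1−0.3862) = 177.419 m^2.
Lp = Lw + 10 log₁₀(4/R) = 106.1 -16.47 = 89.6 dB.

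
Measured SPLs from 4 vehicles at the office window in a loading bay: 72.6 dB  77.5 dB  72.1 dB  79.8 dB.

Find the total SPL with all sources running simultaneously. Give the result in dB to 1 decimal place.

Converting to relative power and adding: 10^(72.6/10) + 10^(77.5/10) + 10^(72.1/10) + 10^(79.8/10) = 1.861e+08.
Back to dB: 10·log₁₀ Σ = 82.7 dB.

82.7 dB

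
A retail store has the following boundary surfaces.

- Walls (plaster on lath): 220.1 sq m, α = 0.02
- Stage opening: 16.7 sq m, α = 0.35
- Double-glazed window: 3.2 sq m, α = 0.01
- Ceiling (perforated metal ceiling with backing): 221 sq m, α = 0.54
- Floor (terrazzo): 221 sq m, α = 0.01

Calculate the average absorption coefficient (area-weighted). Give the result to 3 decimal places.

0.193

Total surface area S = 682.0 sq m.
Σ(Sᵢαᵢ) = 220.1×0.02 + 16.7×0.35 + 3.2×0.01 + 221×0.54 + 221×0.01 = 131.829.
ᾱ = A/S = 0.193.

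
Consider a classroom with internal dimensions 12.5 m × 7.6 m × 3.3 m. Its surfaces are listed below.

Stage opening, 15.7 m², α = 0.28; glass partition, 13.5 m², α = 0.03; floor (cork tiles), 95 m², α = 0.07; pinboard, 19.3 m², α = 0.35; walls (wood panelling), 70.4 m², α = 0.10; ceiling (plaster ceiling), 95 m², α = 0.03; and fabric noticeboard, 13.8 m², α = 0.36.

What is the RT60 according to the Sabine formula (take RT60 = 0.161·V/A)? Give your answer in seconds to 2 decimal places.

1.53 seconds

Total absorption A = 15.7×0.28 + 13.5×0.03 + 95×0.07 + 19.3×0.35 + 70.4×0.10 + 95×0.03 + 13.8×0.36
  = 4.396 + 0.405 + 6.650 + 6.755 + 7.040 + 2.850 + 4.968 = 33.064 m² sabins.
V = 12.5·7.6·3.3 = 313.5 m³.
T = 0.161 V/A = 0.161·313.5/33.064 = 1.53 s.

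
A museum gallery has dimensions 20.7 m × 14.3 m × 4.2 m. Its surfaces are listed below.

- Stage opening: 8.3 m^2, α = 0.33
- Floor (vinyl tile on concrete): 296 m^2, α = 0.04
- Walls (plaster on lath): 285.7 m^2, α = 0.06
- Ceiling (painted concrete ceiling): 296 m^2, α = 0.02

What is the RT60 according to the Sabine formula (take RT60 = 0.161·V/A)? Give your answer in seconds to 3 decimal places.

5.318 s

Summing Sᵢαᵢ: 2.739 + 11.840 + 17.142 + 5.920 → A = 37.641 sabins.
Volume V = 20.7 × 14.3 × 4.2 = 1243.242 m³.
RT60 = 0.161 · V / A = 0.161 × 1243.242 / 37.641 = 5.318 s.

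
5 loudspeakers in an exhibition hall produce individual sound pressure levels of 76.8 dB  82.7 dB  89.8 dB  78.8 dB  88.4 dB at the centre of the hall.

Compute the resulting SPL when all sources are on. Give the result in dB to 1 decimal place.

Converting to relative power and adding: 10^(76.8/10) + 10^(82.7/10) + 10^(89.8/10) + 10^(78.8/10) + 10^(88.4/10) = 1.957e+09.
Back to dB: 10·log₁₀ Σ = 92.9 dB.

92.9 dB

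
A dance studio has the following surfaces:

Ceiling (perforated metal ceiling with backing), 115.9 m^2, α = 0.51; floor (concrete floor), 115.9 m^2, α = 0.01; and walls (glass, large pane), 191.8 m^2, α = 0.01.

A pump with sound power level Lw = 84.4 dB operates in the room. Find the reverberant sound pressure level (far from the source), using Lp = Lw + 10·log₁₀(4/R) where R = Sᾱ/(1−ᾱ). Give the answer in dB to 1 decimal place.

71.8 dB

A = 62.186 sabins; S = 423.6 m^2.
ᾱ = 62.186/423.6 = 0.1468; R = Sᾱ/(1−ᾱ) = 62.186/(1−0.1468) = 72.886 m^2.
Lp = 84.4 + 10·log₁₀(4/72.886) = 84.4 + (-12.61) = 71.8 dB.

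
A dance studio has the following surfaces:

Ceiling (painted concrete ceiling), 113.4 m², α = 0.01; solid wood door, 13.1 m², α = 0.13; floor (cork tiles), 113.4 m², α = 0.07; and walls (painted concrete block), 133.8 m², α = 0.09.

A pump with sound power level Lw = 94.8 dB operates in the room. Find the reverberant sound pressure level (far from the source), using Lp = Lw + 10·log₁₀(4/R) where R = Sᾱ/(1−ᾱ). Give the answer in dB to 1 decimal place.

Σ(Sᵢαᵢ) = 113.4×0.01 + 13.1×0.13 + 113.4×0.07 + 133.8×0.09 = 22.817; total area S = 373.7 m².
ᾱ = 22.817/373.7 = 0.0611; R = Sᾱ/(1−ᾱ) = 22.817/(1−0.0611) = 24.302 m².
Lp = 94.8 + 10·log₁₀(4/24.302) = 94.8 + (-7.84) = 87.0 dB.

87.0 dB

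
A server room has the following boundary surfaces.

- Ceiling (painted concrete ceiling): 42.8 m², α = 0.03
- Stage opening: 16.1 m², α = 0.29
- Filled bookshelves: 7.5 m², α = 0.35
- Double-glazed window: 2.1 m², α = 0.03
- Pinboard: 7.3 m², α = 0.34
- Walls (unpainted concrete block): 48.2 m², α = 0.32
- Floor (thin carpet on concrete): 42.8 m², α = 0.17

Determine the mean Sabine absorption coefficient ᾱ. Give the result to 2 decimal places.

Total surface area S = 166.8 m².
Σ(Sᵢαᵢ) = 42.8·0.03 + 16.1·0.29 + 7.5·0.35 + 2.1·0.03 + 7.3·0.34 + 48.2·0.32 + 42.8·0.17 = 33.823.
ᾱ = A/S = 0.20.

0.20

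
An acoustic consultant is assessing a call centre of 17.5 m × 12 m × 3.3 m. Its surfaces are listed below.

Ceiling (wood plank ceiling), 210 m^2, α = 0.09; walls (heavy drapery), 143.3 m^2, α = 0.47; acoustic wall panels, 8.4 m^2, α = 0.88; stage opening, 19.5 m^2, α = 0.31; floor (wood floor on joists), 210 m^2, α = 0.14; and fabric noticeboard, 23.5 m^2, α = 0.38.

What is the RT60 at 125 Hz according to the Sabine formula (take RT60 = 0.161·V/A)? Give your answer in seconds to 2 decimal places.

0.81 sec

Summing Sᵢαᵢ: 18.900 + 67.351 + 7.392 + 6.045 + 29.400 + 8.930 → A = 138.018 sabins.
Room volume: 693 m³.
Sabine: RT60 = 0.161 × 693 / 138.018 = 0.81 s.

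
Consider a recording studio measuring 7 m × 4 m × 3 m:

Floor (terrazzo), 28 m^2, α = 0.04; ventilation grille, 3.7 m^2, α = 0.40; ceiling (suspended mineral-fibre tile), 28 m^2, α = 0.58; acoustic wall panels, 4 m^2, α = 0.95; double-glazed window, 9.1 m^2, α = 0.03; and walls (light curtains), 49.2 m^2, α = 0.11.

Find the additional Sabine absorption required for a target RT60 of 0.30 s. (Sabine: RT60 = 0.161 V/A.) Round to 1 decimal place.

A₁ = Σ Sᵢαᵢ = 28×0.04 + 3.7×0.40 + 28×0.58 + 4×0.95 + 9.1×0.03 + 49.2×0.11 = 28.325 sabins.
V = 84 m³. Required absorption A₂ = 0.161 × 84 / 0.30 = 45.080 sabins.
Shortfall: 45.080 − 28.325 = 16.8 sabins.

16.8 sabins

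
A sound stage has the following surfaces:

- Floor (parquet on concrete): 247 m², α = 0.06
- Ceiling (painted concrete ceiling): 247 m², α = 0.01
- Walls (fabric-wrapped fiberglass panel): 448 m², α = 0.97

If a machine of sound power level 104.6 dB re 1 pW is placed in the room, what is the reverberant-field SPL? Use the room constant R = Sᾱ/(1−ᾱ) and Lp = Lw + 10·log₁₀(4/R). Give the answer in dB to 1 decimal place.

81.2 dB

Σ(Sᵢαᵢ) = 247·0.06 + 247·0.01 + 448·0.97 = 451.850; total area S = 942.0 m².
ᾱ = 451.850/942.0 = 0.4797; R = Sᾱ/(1−ᾱ) = 451.850/(1−0.4797) = 868.441 m².
Lp = Lw + 10 log₁₀(4/R) = 104.6 -23.37 = 81.2 dB.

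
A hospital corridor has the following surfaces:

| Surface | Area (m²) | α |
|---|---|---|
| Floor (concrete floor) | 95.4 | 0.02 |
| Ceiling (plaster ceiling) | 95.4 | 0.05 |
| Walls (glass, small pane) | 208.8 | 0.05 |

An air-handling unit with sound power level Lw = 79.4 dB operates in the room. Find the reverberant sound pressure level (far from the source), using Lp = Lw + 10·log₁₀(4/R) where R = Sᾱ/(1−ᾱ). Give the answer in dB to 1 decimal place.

72.9 dB

A = 17.118 sabins; S = 399.6 m².
ᾱ = 0.0428, so room constant R = A/(1−ᾱ) = 17.883 m².
Lp = 79.4 + 10·log₁₀(4/17.883) = 79.4 + (-6.50) = 72.9 dB.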